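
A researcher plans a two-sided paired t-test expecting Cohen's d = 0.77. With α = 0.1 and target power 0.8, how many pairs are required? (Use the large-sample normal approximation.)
n = 11 pairs

Sample size formula (paired t-test, normal approximation):
n = ((z_{α/2} + z_β) / d)²

z_{α/2} = 1.645 (for α = 0.1, two-sided)
z_β = 0.842 (for power = 0.8)
d = 0.77

n = ((1.645 + 0.842) / 0.77)²
n = (3.230)²
n ≈ 10.43
Round up to the next whole number: n = 11 pairs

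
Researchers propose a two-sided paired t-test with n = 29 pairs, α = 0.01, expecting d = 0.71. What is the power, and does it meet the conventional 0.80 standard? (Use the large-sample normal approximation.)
Power ≈ 0.89; the study is adequately powered (power ≥ 0.80)

Power calculation (paired t-test, normal approximation):
z_β = d · √n - z_{α/2}
z_β = 0.71 · √29 - 2.576
z_β = 0.71 · 5.385 - 2.576
z_β = 1.248

Power = Φ(z_β) = Φ(1.248) ≈ 0.894

Effect size d = 0.71 is medium by Cohen's convention (0.2/0.5/0.8).

Threshold: power ≥ 0.80 is conventionally adequate.
Power ≈ 0.89 → the study is adequately powered (power ≥ 0.80).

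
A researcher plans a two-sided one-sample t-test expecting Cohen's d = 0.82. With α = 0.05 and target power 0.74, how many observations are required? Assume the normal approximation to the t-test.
n = 11

Sample size formula (one-sample t-test, normal approximation):
n = ((z_{α/2} + z_β) / d)²

z_{α/2} = 1.960 (for α = 0.05, two-sided)
z_β = 0.643 (for power = 0.74)
d = 0.82

n = ((1.960 + 0.643) / 0.82)²
n = (3.174)²
n ≈ 10.07
Round up to the next whole number: n = 11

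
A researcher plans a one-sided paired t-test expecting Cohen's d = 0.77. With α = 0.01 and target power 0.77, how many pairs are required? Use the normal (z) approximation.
n = 16 pairs

Sample size formula (paired t-test, normal approximation):
n = ((z_α + z_β) / d)²

z_α = 2.326 (for α = 0.01, one-sided)
z_β = 0.739 (for power = 0.77)
d = 0.77

n = ((2.326 + 0.739) / 0.77)²
n = (3.981)²
n ≈ 15.85
Round up to the next whole number: n = 16 pairs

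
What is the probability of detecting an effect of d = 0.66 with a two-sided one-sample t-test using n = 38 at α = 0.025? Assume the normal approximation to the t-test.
Power ≈ 0.97

Power calculation (one-sample t-test, normal approximation):
z_β = d · √n - z_{α/2}
z_β = 0.66 · √38 - 2.241
z_β = 0.66 · 6.164 - 2.241
z_β = 1.827

Power = Φ(z_β) = Φ(1.827) ≈ 0.966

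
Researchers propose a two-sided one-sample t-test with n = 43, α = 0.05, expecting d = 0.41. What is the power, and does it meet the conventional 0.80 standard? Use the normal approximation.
Power ≈ 0.77; the study is underpowered (power < 0.80)

Power calculation (one-sample t-test, normal approximation):
z_β = d · √n - z_{α/2}
z_β = 0.41 · √43 - 1.960
z_β = 0.41 · 6.557 - 1.960
z_β = 0.729

Power = Φ(z_β) = Φ(0.729) ≈ 0.767

Effect size d = 0.41 is small by Cohen's convention (0.2/0.5/0.8).

Threshold: power ≥ 0.80 is conventionally adequate.
Power ≈ 0.77 → the study is underpowered (power < 0.80).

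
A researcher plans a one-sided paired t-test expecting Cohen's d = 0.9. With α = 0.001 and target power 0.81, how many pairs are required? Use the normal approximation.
n = 20 pairs

Sample size formula (paired t-test, normal approximation):
n = ((z_α + z_β) / d)²

z_α = 3.090 (for α = 0.001, one-sided)
z_β = 0.878 (for power = 0.81)
d = 0.9

n = ((3.090 + 0.878) / 0.9)²
n = (4.409)²
n ≈ 19.44
Round up to the next whole number: n = 20 pairs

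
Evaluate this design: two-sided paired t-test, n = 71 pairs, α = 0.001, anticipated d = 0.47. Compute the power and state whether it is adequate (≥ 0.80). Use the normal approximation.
Power ≈ 0.75; the study is underpowered (power < 0.80)

Power calculation (paired t-test, normal approximation):
z_β = d · √n - z_{α/2}
z_β = 0.47 · √71 - 3.291
z_β = 0.47 · 8.426 - 3.291
z_β = 0.670

Power = Φ(z_β) = Φ(0.670) ≈ 0.748

Effect size d = 0.47 is small by Cohen's convention (0.2/0.5/0.8).

Threshold: power ≥ 0.80 is conventionally adequate.
Power ≈ 0.75 → the study is underpowered (power < 0.80).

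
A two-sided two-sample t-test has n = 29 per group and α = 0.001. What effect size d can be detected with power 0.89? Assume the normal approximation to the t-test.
d ≈ 1.19

Minimum detectable effect (two-sample t-test, normal approximation):
d = (z_{α/2} + z_β) / √(n/2)
d = (3.291 + 1.227) / √(29/2)
d = 4.517 / 3.808
d ≈ 1.19

By Cohen's convention (0.2 small / 0.5 medium / 0.8 large): large effect.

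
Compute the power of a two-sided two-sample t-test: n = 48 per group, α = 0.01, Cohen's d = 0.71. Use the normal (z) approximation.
Power ≈ 0.82

Power calculation (two-sample t-test, normal approximation):
z_β = d · √(n/2) - z_{α/2}
z_β = 0.71 · √(48/2) - 2.576
z_β = 0.71 · 4.899 - 2.576
z_β = 0.902

Power = Φ(z_β) = Φ(0.902) ≈ 0.817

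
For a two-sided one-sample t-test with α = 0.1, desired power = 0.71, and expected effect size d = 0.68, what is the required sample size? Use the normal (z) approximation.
n = 11

Sample size formula (one-sample t-test, normal approximation):
n = ((z_{α/2} + z_β) / d)²

z_{α/2} = 1.645 (for α = 0.1, two-sided)
z_β = 0.553 (for power = 0.71)
d = 0.68

n = ((1.645 + 0.553) / 0.68)²
n = (3.232)²
n ≈ 10.45
Round up to the next whole number: n = 11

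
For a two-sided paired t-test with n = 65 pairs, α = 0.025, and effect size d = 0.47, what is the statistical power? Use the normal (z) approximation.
Power ≈ 0.94

Power calculation (paired t-test, normal approximation):
z_β = d · √n - z_{α/2}
z_β = 0.47 · √65 - 2.241
z_β = 0.47 · 8.062 - 2.241
z_β = 1.548

Power = Φ(z_β) = Φ(1.548) ≈ 0.939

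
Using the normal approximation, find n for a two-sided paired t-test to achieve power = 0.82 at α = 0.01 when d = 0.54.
n = 42 pairs

Sample size formula (paired t-test, normal approximation):
n = ((z_{α/2} + z_β) / d)²

z_{α/2} = 2.576 (for α = 0.01, two-sided)
z_β = 0.915 (for power = 0.82)
d = 0.54

n = ((2.576 + 0.915) / 0.54)²
n = (6.465)²
n ≈ 41.80
Round up to the next whole number: n = 42 pairs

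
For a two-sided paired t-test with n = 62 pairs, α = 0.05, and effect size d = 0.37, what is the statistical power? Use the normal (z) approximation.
Power ≈ 0.83

Power calculation (paired t-test, normal approximation):
z_β = d · √n - z_{α/2}
z_β = 0.37 · √62 - 1.960
z_β = 0.37 · 7.874 - 1.960
z_β = 0.953

Power = Φ(z_β) = Φ(0.953) ≈ 0.830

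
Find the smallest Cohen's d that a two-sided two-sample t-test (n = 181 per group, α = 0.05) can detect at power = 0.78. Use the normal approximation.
d ≈ 0.29

Minimum detectable effect (two-sample t-test, normal approximation):
d = (z_{α/2} + z_β) / √(n/2)
d = (1.960 + 0.772) / √(181/2)
d = 2.732 / 9.513
d ≈ 0.29

By Cohen's convention (0.2 small / 0.5 medium / 0.8 large): small effect.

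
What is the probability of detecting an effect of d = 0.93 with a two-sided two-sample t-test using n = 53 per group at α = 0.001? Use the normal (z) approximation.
Power ≈ 0.93

Power calculation (two-sample t-test, normal approximation):
z_β = d · √(n/2) - z_{α/2}
z_β = 0.93 · √(53/2) - 3.291
z_β = 0.93 · 5.148 - 3.291
z_β = 1.497

Power = Φ(z_β) = Φ(1.497) ≈ 0.933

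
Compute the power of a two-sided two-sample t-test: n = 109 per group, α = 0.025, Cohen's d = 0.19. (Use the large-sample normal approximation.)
Power ≈ 0.20

Power calculation (two-sample t-test, normal approximation):
z_β = d · √(n/2) - z_{α/2}
z_β = 0.19 · √(109/2) - 2.241
z_β = 0.19 · 7.382 - 2.241
z_β = -0.839

Power = Φ(z_β) = Φ(-0.839) ≈ 0.201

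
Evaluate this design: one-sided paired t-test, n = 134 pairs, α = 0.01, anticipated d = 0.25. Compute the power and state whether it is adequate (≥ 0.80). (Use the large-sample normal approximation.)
Power ≈ 0.71; the study is underpowered (power < 0.80)

Power calculation (paired t-test, normal approximation):
z_β = d · √n - z_α
z_β = 0.25 · √134 - 2.326
z_β = 0.25 · 11.576 - 2.326
z_β = 0.568

Power = Φ(z_β) = Φ(0.568) ≈ 0.715

Effect size d = 0.25 is small by Cohen's convention (0.2/0.5/0.8).

Threshold: power ≥ 0.80 is conventionally adequate.
Power ≈ 0.71 → the study is underpowered (power < 0.80).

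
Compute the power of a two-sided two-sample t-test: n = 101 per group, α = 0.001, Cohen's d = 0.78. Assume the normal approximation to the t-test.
Power ≈ 0.99

Power calculation (two-sample t-test, normal approximation):
z_β = d · √(n/2) - z_{α/2}
z_β = 0.78 · √(101/2) - 3.291
z_β = 0.78 · 7.106 - 3.291
z_β = 2.252

Power = Φ(z_β) = Φ(2.252) ≈ 0.988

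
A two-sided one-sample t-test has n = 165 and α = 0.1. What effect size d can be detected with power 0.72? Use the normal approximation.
d ≈ 0.17

Minimum detectable effect (one-sample t-test, normal approximation):
d = (z_{α/2} + z_β) / √n
d = (1.645 + 0.583) / √165
d = 2.228 / 12.845
d ≈ 0.17

By Cohen's convention (0.2 small / 0.5 medium / 0.8 large): very small effect.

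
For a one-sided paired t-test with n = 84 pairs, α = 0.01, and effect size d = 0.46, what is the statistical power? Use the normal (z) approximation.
Power ≈ 0.97

Power calculation (paired t-test, normal approximation):
z_β = d · √n - z_α
z_β = 0.46 · √84 - 2.326
z_β = 0.46 · 9.165 - 2.326
z_β = 1.890

Power = Φ(z_β) = Φ(1.890) ≈ 0.971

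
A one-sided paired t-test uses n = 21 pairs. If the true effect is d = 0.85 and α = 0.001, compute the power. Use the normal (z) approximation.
Power ≈ 0.79

Power calculation (paired t-test, normal approximation):
z_β = d · √n - z_α
z_β = 0.85 · √21 - 3.090
z_β = 0.85 · 4.583 - 3.090
z_β = 0.805

Power = Φ(z_β) = Φ(0.805) ≈ 0.790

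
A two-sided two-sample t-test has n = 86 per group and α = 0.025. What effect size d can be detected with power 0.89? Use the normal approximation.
d ≈ 0.53

Minimum detectable effect (two-sample t-test, normal approximation):
d = (z_{α/2} + z_β) / √(n/2)
d = (2.241 + 1.227) / √(86/2)
d = 3.468 / 6.557
d ≈ 0.53

By Cohen's convention (0.2 small / 0.5 medium / 0.8 large): medium effect.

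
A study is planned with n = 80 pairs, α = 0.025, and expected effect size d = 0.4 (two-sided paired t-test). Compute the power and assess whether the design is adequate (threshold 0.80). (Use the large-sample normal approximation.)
Power ≈ 0.91; the study is adequately powered (power ≥ 0.80)

Power calculation (paired t-test, normal approximation):
z_β = d · √n - z_{α/2}
z_β = 0.4 · √80 - 2.241
z_β = 0.4 · 8.944 - 2.241
z_β = 1.336

Power = Φ(z_β) = Φ(1.336) ≈ 0.909

Effect size d = 0.4 is small by Cohen's convention (0.2/0.5/0.8).

Threshold: power ≥ 0.80 is conventionally adequate.
Power ≈ 0.91 → the study is adequately powered (power ≥ 0.80).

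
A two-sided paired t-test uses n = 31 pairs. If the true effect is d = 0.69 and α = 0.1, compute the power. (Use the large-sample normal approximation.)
Power ≈ 0.99

Power calculation (paired t-test, normal approximation):
z_β = d · √n - z_{α/2}
z_β = 0.69 · √31 - 1.645
z_β = 0.69 · 5.568 - 1.645
z_β = 2.197

Power = Φ(z_β) = Φ(2.197) ≈ 0.986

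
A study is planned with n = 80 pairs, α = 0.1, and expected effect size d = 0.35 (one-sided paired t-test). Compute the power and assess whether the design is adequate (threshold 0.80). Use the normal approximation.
Power ≈ 0.97; the study is adequately powered (power ≥ 0.80)

Power calculation (paired t-test, normal approximation):
z_β = d · √n - z_α
z_β = 0.35 · √80 - 1.282
z_β = 0.35 · 8.944 - 1.282
z_β = 1.849

Power = Φ(z_β) = Φ(1.849) ≈ 0.968

Effect size d = 0.35 is small by Cohen's convention (0.2/0.5/0.8).

Threshold: power ≥ 0.80 is conventionally adequate.
Power ≈ 0.97 → the study is adequately powered (power ≥ 0.80).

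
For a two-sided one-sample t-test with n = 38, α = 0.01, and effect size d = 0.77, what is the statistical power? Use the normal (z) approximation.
Power ≈ 0.99

Power calculation (one-sample t-test, normal approximation):
z_β = d · √n - z_{α/2}
z_β = 0.77 · √38 - 2.576
z_β = 0.77 · 6.164 - 2.576
z_β = 2.171

Power = Φ(z_β) = Φ(2.171) ≈ 0.985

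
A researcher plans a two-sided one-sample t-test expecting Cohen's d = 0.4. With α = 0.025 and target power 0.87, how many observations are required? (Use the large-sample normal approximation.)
n = 71

Sample size formula (one-sample t-test, normal approximation):
n = ((z_{α/2} + z_β) / d)²

z_{α/2} = 2.241 (for α = 0.025, two-sided)
z_β = 1.126 (for power = 0.87)
d = 0.4

n = ((2.241 + 1.126) / 0.4)²
n = (8.418)²
n ≈ 70.86
Round up to the next whole number: n = 71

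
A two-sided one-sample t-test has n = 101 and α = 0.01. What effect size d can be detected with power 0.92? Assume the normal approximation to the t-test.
d ≈ 0.40

Minimum detectable effect (one-sample t-test, normal approximation):
d = (z_{α/2} + z_β) / √n
d = (2.576 + 1.405) / √101
d = 3.981 / 10.050
d ≈ 0.40

By Cohen's convention (0.2 small / 0.5 medium / 0.8 large): small effect.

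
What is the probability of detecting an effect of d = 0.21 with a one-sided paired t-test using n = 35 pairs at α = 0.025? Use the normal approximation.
Power ≈ 0.24

Power calculation (paired t-test, normal approximation):
z_β = d · √n - z_α
z_β = 0.21 · √35 - 1.960
z_β = 0.21 · 5.916 - 1.960
z_β = -0.718

Power = Φ(z_β) = Φ(-0.718) ≈ 0.237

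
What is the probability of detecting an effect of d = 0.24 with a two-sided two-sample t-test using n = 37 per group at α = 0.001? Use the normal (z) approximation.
Power ≈ 0.01

Power calculation (two-sample t-test, normal approximation):
z_β = d · √(n/2) - z_{α/2}
z_β = 0.24 · √(37/2) - 3.291
z_β = 0.24 · 4.301 - 3.291
z_β = -2.258

Power = Φ(z_β) = Φ(-2.258) ≈ 0.012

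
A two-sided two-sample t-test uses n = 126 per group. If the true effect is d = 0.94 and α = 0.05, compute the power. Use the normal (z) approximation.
Power ≈ 1.00

Power calculation (two-sample t-test, normal approximation):
z_β = d · √(n/2) - z_{α/2}
z_β = 0.94 · √(126/2) - 1.960
z_β = 0.94 · 7.937 - 1.960
z_β = 5.501

Power = Φ(z_β) = Φ(5.501) ≈ 1.000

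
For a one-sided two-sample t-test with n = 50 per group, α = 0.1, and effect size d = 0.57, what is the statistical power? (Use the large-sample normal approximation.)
Power ≈ 0.94

Power calculation (two-sample t-test, normal approximation):
z_β = d · √(n/2) - z_α
z_β = 0.57 · √(50/2) - 1.282
z_β = 0.57 · 5.000 - 1.282
z_β = 1.568

Power = Φ(z_β) = Φ(1.568) ≈ 0.942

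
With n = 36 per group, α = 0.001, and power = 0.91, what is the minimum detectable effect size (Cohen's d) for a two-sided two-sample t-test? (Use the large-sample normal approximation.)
d ≈ 1.09

Minimum detectable effect (two-sample t-test, normal approximation):
d = (z_{α/2} + z_β) / √(n/2)
d = (3.291 + 1.341) / √(36/2)
d = 4.631 / 4.243
d ≈ 1.09

By Cohen's convention (0.2 small / 0.5 medium / 0.8 large): large effect.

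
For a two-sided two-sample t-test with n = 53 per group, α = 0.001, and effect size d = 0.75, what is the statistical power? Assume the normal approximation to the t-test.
Power ≈ 0.72

Power calculation (two-sample t-test, normal approximation):
z_β = d · √(n/2) - z_{α/2}
z_β = 0.75 · √(53/2) - 3.291
z_β = 0.75 · 5.148 - 3.291
z_β = 0.570

Power = Φ(z_β) = Φ(0.570) ≈ 0.716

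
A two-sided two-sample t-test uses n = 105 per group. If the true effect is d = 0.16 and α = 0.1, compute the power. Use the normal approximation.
Power ≈ 0.31

Power calculation (two-sample t-test, normal approximation):
z_β = d · √(n/2) - z_{α/2}
z_β = 0.16 · √(105/2) - 1.645
z_β = 0.16 · 7.246 - 1.645
z_β = -0.486

Power = Φ(z_β) = Φ(-0.486) ≈ 0.314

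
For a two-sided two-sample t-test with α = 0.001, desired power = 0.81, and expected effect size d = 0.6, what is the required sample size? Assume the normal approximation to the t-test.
n = 97 per group

Sample size formula (two-sample t-test, normal approximation):
n = 2 · ((z_{α/2} + z_β) / d)²

z_{α/2} = 3.291 (for α = 0.001, two-sided)
z_β = 0.878 (for power = 0.81)
d = 0.6

n = 2 · ((3.291 + 0.878) / 0.6)²
n = 2 · (6.948)²
n ≈ 96.55
Round up to the next whole number: n = 97 per group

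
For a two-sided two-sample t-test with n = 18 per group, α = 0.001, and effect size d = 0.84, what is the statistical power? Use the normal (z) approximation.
Power ≈ 0.22

Power calculation (two-sample t-test, normal approximation):
z_β = d · √(n/2) - z_{α/2}
z_β = 0.84 · √(18/2) - 3.291
z_β = 0.84 · 3.000 - 3.291
z_β = -0.771

Power = Φ(z_β) = Φ(-0.771) ≈ 0.220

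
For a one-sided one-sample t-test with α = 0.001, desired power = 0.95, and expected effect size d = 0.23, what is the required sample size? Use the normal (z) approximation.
n = 424

Sample size formula (one-sample t-test, normal approximation):
n = ((z_α + z_β) / d)²

z_α = 3.090 (for α = 0.001, one-sided)
z_β = 1.645 (for power = 0.95)
d = 0.23

n = ((3.090 + 1.645) / 0.23)²
n = (20.587)²
n ≈ 423.82
Round up to the next whole number: n = 424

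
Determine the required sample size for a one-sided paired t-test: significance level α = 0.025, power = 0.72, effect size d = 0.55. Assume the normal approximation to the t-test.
n = 22 pairs

Sample size formula (paired t-test, normal approximation):
n = ((z_α + z_β) / d)²

z_α = 1.960 (for α = 0.025, one-sided)
z_β = 0.583 (for power = 0.72)
d = 0.55

n = ((1.960 + 0.583) / 0.55)²
n = (4.624)²
n ≈ 21.38
Round up to the next whole number: n = 22 pairs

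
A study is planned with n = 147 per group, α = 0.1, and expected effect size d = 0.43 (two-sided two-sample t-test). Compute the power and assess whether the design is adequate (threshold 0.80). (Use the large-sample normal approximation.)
Power ≈ 0.98; the study is adequately powered (power ≥ 0.80)

Power calculation (two-sample t-test, normal approximation):
z_β = d · √(n/2) - z_{α/2}
z_β = 0.43 · √(147/2) - 1.645
z_β = 0.43 · 8.573 - 1.645
z_β = 2.042

Power = Φ(z_β) = Φ(2.042) ≈ 0.979

Effect size d = 0.43 is small by Cohen's convention (0.2/0.5/0.8).

Threshold: power ≥ 0.80 is conventionally adequate.
Power ≈ 0.98 → the study is adequately powered (power ≥ 0.80).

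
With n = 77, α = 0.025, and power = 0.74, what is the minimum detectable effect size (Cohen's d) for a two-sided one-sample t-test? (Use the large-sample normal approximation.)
d ≈ 0.33

Minimum detectable effect (one-sample t-test, normal approximation):
d = (z_{α/2} + z_β) / √n
d = (2.241 + 0.643) / √77
d = 2.885 / 8.775
d ≈ 0.33

By Cohen's convention (0.2 small / 0.5 medium / 0.8 large): small effect.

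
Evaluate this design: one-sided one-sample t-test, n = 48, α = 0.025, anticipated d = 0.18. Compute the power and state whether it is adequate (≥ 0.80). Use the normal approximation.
Power ≈ 0.24; the study is underpowered (power < 0.80)

Power calculation (one-sample t-test, normal approximation):
z_β = d · √n - z_α
z_β = 0.18 · √48 - 1.960
z_β = 0.18 · 6.928 - 1.960
z_β = -0.713

Power = Φ(z_β) = Φ(-0.713) ≈ 0.238

Effect size d = 0.18 is very small by Cohen's convention (0.2/0.5/0.8).

Threshold: power ≥ 0.80 is conventionally adequate.
Power ≈ 0.24 → the study is underpowered (power < 0.80).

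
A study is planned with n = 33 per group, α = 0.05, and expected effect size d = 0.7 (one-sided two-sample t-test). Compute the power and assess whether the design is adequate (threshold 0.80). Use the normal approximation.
Power ≈ 0.88; the study is adequately powered (power ≥ 0.80)

Power calculation (two-sample t-test, normal approximation):
z_β = d · √(n/2) - z_α
z_β = 0.7 · √(33/2) - 1.645
z_β = 0.7 · 4.062 - 1.645
z_β = 1.199

Power = Φ(z_β) = Φ(1.199) ≈ 0.885

Effect size d = 0.7 is medium by Cohen's convention (0.2/0.5/0.8).

Threshold: power ≥ 0.80 is conventionally adequate.
Power ≈ 0.88 → the study is adequately powered (power ≥ 0.80).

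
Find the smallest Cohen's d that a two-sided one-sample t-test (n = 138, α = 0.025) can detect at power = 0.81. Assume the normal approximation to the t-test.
d ≈ 0.27

Minimum detectable effect (one-sample t-test, normal approximation):
d = (z_{α/2} + z_β) / √n
d = (2.241 + 0.878) / √138
d = 3.119 / 11.747
d ≈ 0.27

By Cohen's convention (0.2 small / 0.5 medium / 0.8 large): small effect.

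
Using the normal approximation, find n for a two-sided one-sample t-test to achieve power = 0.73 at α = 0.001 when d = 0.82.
n = 23

Sample size formula (one-sample t-test, normal approximation):
n = ((z_{α/2} + z_β) / d)²

z_{α/2} = 3.291 (for α = 0.001, two-sided)
z_β = 0.613 (for power = 0.73)
d = 0.82

n = ((3.291 + 0.613) / 0.82)²
n = (4.761)²
n ≈ 22.67
Round up to the next whole number: n = 23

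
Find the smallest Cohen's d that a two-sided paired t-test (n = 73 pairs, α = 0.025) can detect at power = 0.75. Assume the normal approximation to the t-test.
d ≈ 0.34

Minimum detectable effect (paired t-test, normal approximation):
d = (z_{α/2} + z_β) / √n
d = (2.241 + 0.674) / √73
d = 2.916 / 8.544
d ≈ 0.34

By Cohen's convention (0.2 small / 0.5 medium / 0.8 large): small effect.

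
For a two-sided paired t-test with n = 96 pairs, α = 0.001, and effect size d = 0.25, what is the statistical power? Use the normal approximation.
Power ≈ 0.20

Power calculation (paired t-test, normal approximation):
z_β = d · √n - z_{α/2}
z_β = 0.25 · √96 - 3.291
z_β = 0.25 · 9.798 - 3.291
z_β = -0.841

Power = Φ(z_β) = Φ(-0.841) ≈ 0.200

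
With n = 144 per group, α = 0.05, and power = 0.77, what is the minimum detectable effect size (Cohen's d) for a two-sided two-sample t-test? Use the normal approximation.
d ≈ 0.32

Minimum detectable effect (two-sample t-test, normal approximation):
d = (z_{α/2} + z_β) / √(n/2)
d = (1.960 + 0.739) / √(144/2)
d = 2.699 / 8.485
d ≈ 0.32

By Cohen's convention (0.2 small / 0.5 medium / 0.8 large): small effect.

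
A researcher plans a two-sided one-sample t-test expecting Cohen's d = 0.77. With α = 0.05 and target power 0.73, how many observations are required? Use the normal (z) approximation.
n = 12

Sample size formula (one-sample t-test, normal approximation):
n = ((z_{α/2} + z_β) / d)²

z_{α/2} = 1.960 (for α = 0.05, two-sided)
z_β = 0.613 (for power = 0.73)
d = 0.77

n = ((1.960 + 0.613) / 0.77)²
n = (3.342)²
n ≈ 11.17
Round up to the next whole number: n = 12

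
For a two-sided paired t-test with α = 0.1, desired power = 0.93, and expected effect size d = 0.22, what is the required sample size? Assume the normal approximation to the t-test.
n = 202 pairs

Sample size formula (paired t-test, normal approximation):
n = ((z_{α/2} + z_β) / d)²

z_{α/2} = 1.645 (for α = 0.1, two-sided)
z_β = 1.476 (for power = 0.93)
d = 0.22

n = ((1.645 + 1.476) / 0.22)²
n = (14.186)²
n ≈ 201.24
Round up to the next whole number: n = 202 pairs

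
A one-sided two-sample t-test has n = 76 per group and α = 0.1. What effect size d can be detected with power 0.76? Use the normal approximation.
d ≈ 0.32

Minimum detectable effect (two-sample t-test, normal approximation):
d = (z_α + z_β) / √(n/2)
d = (1.282 + 0.706) / √(76/2)
d = 1.988 / 6.164
d ≈ 0.32

By Cohen's convention (0.2 small / 0.5 medium / 0.8 large): small effect.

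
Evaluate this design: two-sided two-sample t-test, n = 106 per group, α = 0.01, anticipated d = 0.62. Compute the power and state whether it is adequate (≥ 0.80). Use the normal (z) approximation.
Power ≈ 0.97; the study is adequately powered (power ≥ 0.80)

Power calculation (two-sample t-test, normal approximation):
z_β = d · √(n/2) - z_{α/2}
z_β = 0.62 · √(106/2) - 2.576
z_β = 0.62 · 7.280 - 2.576
z_β = 1.938

Power = Φ(z_β) = Φ(1.938) ≈ 0.974

Effect size d = 0.62 is medium by Cohen's convention (0.2/0.5/0.8).

Threshold: power ≥ 0.80 is conventionally adequate.
Power ≈ 0.97 → the study is adequately powered (power ≥ 0.80).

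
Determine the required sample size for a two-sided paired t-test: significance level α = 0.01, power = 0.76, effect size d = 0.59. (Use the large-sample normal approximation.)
n = 31 pairs

Sample size formula (paired t-test, normal approximation):
n = ((z_{α/2} + z_β) / d)²

z_{α/2} = 2.576 (for α = 0.01, two-sided)
z_β = 0.706 (for power = 0.76)
d = 0.59

n = ((2.576 + 0.706) / 0.59)²
n = (5.563)²
n ≈ 30.95
Round up to the next whole number: n = 31 pairs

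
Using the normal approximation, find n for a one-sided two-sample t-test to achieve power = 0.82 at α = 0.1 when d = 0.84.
n = 14 per group

Sample size formula (two-sample t-test, normal approximation):
n = 2 · ((z_α + z_β) / d)²

z_α = 1.282 (for α = 0.1, one-sided)
z_β = 0.915 (for power = 0.82)
d = 0.84

n = 2 · ((1.282 + 0.915) / 0.84)²
n = 2 · (2.615)²
n ≈ 13.68
Round up to the next whole number: n = 14 per group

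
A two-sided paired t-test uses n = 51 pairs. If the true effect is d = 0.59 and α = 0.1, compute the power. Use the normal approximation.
Power ≈ 0.99

Power calculation (paired t-test, normal approximation):
z_β = d · √n - z_{α/2}
z_β = 0.59 · √51 - 1.645
z_β = 0.59 · 7.141 - 1.645
z_β = 2.569

Power = Φ(z_β) = Φ(2.569) ≈ 0.995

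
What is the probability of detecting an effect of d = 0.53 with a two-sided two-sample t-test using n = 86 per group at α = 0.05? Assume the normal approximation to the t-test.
Power ≈ 0.94

Power calculation (two-sample t-test, normal approximation):
z_β = d · √(n/2) - z_{α/2}
z_β = 0.53 · √(86/2) - 1.960
z_β = 0.53 · 6.557 - 1.960
z_β = 1.515

Power = Φ(z_β) = Φ(1.515) ≈ 0.935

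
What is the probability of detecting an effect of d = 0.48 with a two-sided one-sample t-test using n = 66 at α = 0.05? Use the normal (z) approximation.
Power ≈ 0.97

Power calculation (one-sample t-test, normal approximation):
z_β = d · √n - z_{α/2}
z_β = 0.48 · √66 - 1.960
z_β = 0.48 · 8.124 - 1.960
z_β = 1.940

Power = Φ(z_β) = Φ(1.940) ≈ 0.974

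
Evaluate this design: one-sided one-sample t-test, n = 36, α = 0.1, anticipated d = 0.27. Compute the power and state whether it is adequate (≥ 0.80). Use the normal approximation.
Power ≈ 0.63; the study is underpowered (power < 0.80)

Power calculation (one-sample t-test, normal approximation):
z_β = d · √n - z_α
z_β = 0.27 · √36 - 1.282
z_β = 0.27 · 6.000 - 1.282
z_β = 0.338

Power = Φ(z_β) = Φ(0.338) ≈ 0.632

Effect size d = 0.27 is small by Cohen's convention (0.2/0.5/0.8).

Threshold: power ≥ 0.80 is conventionally adequate.
Power ≈ 0.63 → the study is underpowered (power < 0.80).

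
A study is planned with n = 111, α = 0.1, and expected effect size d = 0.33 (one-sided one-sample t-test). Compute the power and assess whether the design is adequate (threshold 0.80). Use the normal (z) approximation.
Power ≈ 0.99; the study is adequately powered (power ≥ 0.80)

Power calculation (one-sample t-test, normal approximation):
z_β = d · √n - z_α
z_β = 0.33 · √111 - 1.282
z_β = 0.33 · 10.536 - 1.282
z_β = 2.195

Power = Φ(z_β) = Φ(2.195) ≈ 0.986

Effect size d = 0.33 is small by Cohen's convention (0.2/0.5/0.8).

Threshold: power ≥ 0.80 is conventionally adequate.
Power ≈ 0.99 → the study is adequately powered (power ≥ 0.80).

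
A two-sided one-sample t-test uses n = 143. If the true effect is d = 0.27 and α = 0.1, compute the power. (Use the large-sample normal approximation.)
Power ≈ 0.94

Power calculation (one-sample t-test, normal approximation):
z_β = d · √n - z_{α/2}
z_β = 0.27 · √143 - 1.645
z_β = 0.27 · 11.958 - 1.645
z_β = 1.584

Power = Φ(z_β) = Φ(1.584) ≈ 0.943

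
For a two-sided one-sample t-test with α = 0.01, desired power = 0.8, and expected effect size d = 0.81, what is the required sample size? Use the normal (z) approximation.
n = 18

Sample size formula (one-sample t-test, normal approximation):
n = ((z_{α/2} + z_β) / d)²

z_{α/2} = 2.576 (for α = 0.01, two-sided)
z_β = 0.842 (for power = 0.8)
d = 0.81

n = ((2.576 + 0.842) / 0.81)²
n = (4.220)²
n ≈ 17.81
Round up to the next whole number: n = 18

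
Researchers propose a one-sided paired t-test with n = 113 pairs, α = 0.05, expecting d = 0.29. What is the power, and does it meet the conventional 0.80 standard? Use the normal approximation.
Power ≈ 0.92; the study is adequately powered (power ≥ 0.80)

Power calculation (paired t-test, normal approximation):
z_β = d · √n - z_α
z_β = 0.29 · √113 - 1.645
z_β = 0.29 · 10.630 - 1.645
z_β = 1.438

Power = Φ(z_β) = Φ(1.438) ≈ 0.925

Effect size d = 0.29 is small by Cohen's convention (0.2/0.5/0.8).

Threshold: power ≥ 0.80 is conventionally adequate.
Power ≈ 0.92 → the study is adequately powered (power ≥ 0.80).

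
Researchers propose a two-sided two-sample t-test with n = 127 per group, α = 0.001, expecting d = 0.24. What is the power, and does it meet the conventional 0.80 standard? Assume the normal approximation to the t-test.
Power ≈ 0.08; the study is underpowered (power < 0.80)

Power calculation (two-sample t-test, normal approximation):
z_β = d · √(n/2) - z_{α/2}
z_β = 0.24 · √(127/2) - 3.291
z_β = 0.24 · 7.969 - 3.291
z_β = -1.378

Power = Φ(z_β) = Φ(-1.378) ≈ 0.084

Effect size d = 0.24 is small by Cohen's convention (0.2/0.5/0.8).

Threshold: power ≥ 0.80 is conventionally adequate.
Power ≈ 0.08 → the study is underpowered (power < 0.80).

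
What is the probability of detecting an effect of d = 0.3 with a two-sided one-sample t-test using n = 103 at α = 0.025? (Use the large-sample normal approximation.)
Power ≈ 0.79

Power calculation (one-sample t-test, normal approximation):
z_β = d · √n - z_{α/2}
z_β = 0.3 · √103 - 2.241
z_β = 0.3 · 10.149 - 2.241
z_β = 0.803

Power = Φ(z_β) = Φ(0.803) ≈ 0.789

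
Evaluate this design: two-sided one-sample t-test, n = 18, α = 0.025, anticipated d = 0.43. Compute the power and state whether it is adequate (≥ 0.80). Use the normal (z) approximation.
Power ≈ 0.34; the study is underpowered (power < 0.80)

Power calculation (one-sample t-test, normal approximation):
z_β = d · √n - z_{α/2}
z_β = 0.43 · √18 - 2.241
z_β = 0.43 · 4.243 - 2.241
z_β = -0.417

Power = Φ(z_β) = Φ(-0.417) ≈ 0.338

Effect size d = 0.43 is small by Cohen's convention (0.2/0.5/0.8).

Threshold: power ≥ 0.80 is conventionally adequate.
Power ≈ 0.34 → the study is underpowered (power < 0.80).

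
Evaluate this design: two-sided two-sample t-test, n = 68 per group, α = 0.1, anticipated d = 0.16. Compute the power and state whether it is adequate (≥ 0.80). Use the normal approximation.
Power ≈ 0.24; the study is underpowered (power < 0.80)

Power calculation (two-sample t-test, normal approximation):
z_β = d · √(n/2) - z_{α/2}
z_β = 0.16 · √(68/2) - 1.645
z_β = 0.16 · 5.831 - 1.645
z_β = -0.712

Power = Φ(z_β) = Φ(-0.712) ≈ 0.238

Effect size d = 0.16 is very small by Cohen's convention (0.2/0.5/0.8).

Threshold: power ≥ 0.80 is conventionally adequate.
Power ≈ 0.24 → the study is underpowered (power < 0.80).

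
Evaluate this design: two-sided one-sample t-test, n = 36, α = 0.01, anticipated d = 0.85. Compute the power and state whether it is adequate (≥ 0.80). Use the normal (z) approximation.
Power ≈ 0.99; the study is adequately powered (power ≥ 0.80)

Power calculation (one-sample t-test, normal approximation):
z_β = d · √n - z_{α/2}
z_β = 0.85 · √36 - 2.576
z_β = 0.85 · 6.000 - 2.576
z_β = 2.524

Power = Φ(z_β) = Φ(2.524) ≈ 0.994

Effect size d = 0.85 is large by Cohen's convention (0.2/0.5/0.8).

Threshold: power ≥ 0.80 is conventionally adequate.
Power ≈ 0.99 → the study is adequately powered (power ≥ 0.80).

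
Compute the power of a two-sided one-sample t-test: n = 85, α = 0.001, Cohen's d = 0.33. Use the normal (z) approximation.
Power ≈ 0.40

Power calculation (one-sample t-test, normal approximation):
z_β = d · √n - z_{α/2}
z_β = 0.33 · √85 - 3.291
z_β = 0.33 · 9.220 - 3.291
z_β = -0.248

Power = Φ(z_β) = Φ(-0.248) ≈ 0.402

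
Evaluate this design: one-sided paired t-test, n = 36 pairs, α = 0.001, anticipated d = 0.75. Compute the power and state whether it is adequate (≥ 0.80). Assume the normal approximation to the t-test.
Power ≈ 0.92; the study is adequately powered (power ≥ 0.80)

Power calculation (paired t-test, normal approximation):
z_β = d · √n - z_α
z_β = 0.75 · √36 - 3.090
z_β = 0.75 · 6.000 - 3.090
z_β = 1.410

Power = Φ(z_β) = Φ(1.410) ≈ 0.921

Effect size d = 0.75 is medium by Cohen's convention (0.2/0.5/0.8).

Threshold: power ≥ 0.80 is conventionally adequate.
Power ≈ 0.92 → the study is adequately powered (power ≥ 0.80).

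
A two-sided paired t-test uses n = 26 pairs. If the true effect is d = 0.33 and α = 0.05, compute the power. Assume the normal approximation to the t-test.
Power ≈ 0.39

Power calculation (paired t-test, normal approximation):
z_β = d · √n - z_{α/2}
z_β = 0.33 · √26 - 1.960
z_β = 0.33 · 5.099 - 1.960
z_β = -0.277

Power = Φ(z_β) = Φ(-0.277) ≈ 0.391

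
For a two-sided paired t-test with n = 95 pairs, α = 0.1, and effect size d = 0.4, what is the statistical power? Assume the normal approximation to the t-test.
Power ≈ 0.99

Power calculation (paired t-test, normal approximation):
z_β = d · √n - z_{α/2}
z_β = 0.4 · √95 - 1.645
z_β = 0.4 · 9.747 - 1.645
z_β = 2.254

Power = Φ(z_β) = Φ(2.254) ≈ 0.988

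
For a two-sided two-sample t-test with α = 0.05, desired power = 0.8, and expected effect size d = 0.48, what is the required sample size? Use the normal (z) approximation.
n = 69 per group

Sample size formula (two-sample t-test, normal approximation):
n = 2 · ((z_{α/2} + z_β) / d)²

z_{α/2} = 1.960 (for α = 0.05, two-sided)
z_β = 0.842 (for power = 0.8)
d = 0.48

n = 2 · ((1.960 + 0.842) / 0.48)²
n = 2 · (5.838)²
n ≈ 68.16
Round up to the next whole number: n = 69 per group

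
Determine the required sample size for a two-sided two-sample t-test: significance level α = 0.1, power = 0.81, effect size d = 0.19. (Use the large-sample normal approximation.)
n = 353 per group

Sample size formula (two-sample t-test, normal approximation):
n = 2 · ((z_{α/2} + z_β) / d)²

z_{α/2} = 1.645 (for α = 0.1, two-sided)
z_β = 0.878 (for power = 0.81)
d = 0.19

n = 2 · ((1.645 + 0.878) / 0.19)²
n = 2 · (13.279)²
n ≈ 352.66
Round up to the next whole number: n = 353 per group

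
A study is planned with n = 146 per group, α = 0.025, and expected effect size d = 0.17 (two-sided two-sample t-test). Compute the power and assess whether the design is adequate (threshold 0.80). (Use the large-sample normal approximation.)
Power ≈ 0.22; the study is underpowered (power < 0.80)

Power calculation (two-sample t-test, normal approximation):
z_β = d · √(n/2) - z_{α/2}
z_β = 0.17 · √(146/2) - 2.241
z_β = 0.17 · 8.544 - 2.241
z_β = -0.789

Power = Φ(z_β) = Φ(-0.789) ≈ 0.215

Effect size d = 0.17 is very small by Cohen's convention (0.2/0.5/0.8).

Threshold: power ≥ 0.80 is conventionally adequate.
Power ≈ 0.22 → the study is underpowered (power < 0.80).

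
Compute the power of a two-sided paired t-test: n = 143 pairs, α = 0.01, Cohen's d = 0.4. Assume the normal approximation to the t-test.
Power ≈ 0.99

Power calculation (paired t-test, normal approximation):
z_β = d · √n - z_{α/2}
z_β = 0.4 · √143 - 2.576
z_β = 0.4 · 11.958 - 2.576
z_β = 2.207

Power = Φ(z_β) = Φ(2.207) ≈ 0.986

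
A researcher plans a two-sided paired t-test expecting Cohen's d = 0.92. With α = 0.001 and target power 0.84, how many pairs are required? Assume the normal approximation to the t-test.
n = 22 pairs

Sample size formula (paired t-test, normal approximation):
n = ((z_{α/2} + z_β) / d)²

z_{α/2} = 3.291 (for α = 0.001, two-sided)
z_β = 0.994 (for power = 0.84)
d = 0.92

n = ((3.291 + 0.994) / 0.92)²
n = (4.658)²
n ≈ 21.70
Round up to the next whole number: n = 22 pairs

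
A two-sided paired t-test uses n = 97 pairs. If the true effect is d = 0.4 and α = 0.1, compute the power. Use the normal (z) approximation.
Power ≈ 0.99

Power calculation (paired t-test, normal approximation):
z_β = d · √n - z_{α/2}
z_β = 0.4 · √97 - 1.645
z_β = 0.4 · 9.849 - 1.645
z_β = 2.295

Power = Φ(z_β) = Φ(2.295) ≈ 0.989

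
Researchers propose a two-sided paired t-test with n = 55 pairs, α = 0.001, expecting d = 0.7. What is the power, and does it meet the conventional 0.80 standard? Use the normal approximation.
Power ≈ 0.97; the study is adequately powered (power ≥ 0.80)

Power calculation (paired t-test, normal approximation):
z_β = d · √n - z_{α/2}
z_β = 0.7 · √55 - 3.291
z_β = 0.7 · 7.416 - 3.291
z_β = 1.901

Power = Φ(z_β) = Φ(1.901) ≈ 0.971

Effect size d = 0.7 is medium by Cohen's convention (0.2/0.5/0.8).

Threshold: power ≥ 0.80 is conventionally adequate.
Power ≈ 0.97 → the study is adequately powered (power ≥ 0.80).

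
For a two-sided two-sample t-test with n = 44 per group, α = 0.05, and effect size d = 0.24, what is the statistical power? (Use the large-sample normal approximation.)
Power ≈ 0.20

Power calculation (two-sample t-test, normal approximation):
z_β = d · √(n/2) - z_{α/2}
z_β = 0.24 · √(44/2) - 1.960
z_β = 0.24 · 4.690 - 1.960
z_β = -0.834

Power = Φ(z_β) = Φ(-0.834) ≈ 0.202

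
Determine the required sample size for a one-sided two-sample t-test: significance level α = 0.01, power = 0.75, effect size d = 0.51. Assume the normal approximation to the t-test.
n = 70 per group

Sample size formula (two-sample t-test, normal approximation):
n = 2 · ((z_α + z_β) / d)²

z_α = 2.326 (for α = 0.01, one-sided)
z_β = 0.674 (for power = 0.75)
d = 0.51

n = 2 · ((2.326 + 0.674) / 0.51)²
n = 2 · (5.882)²
n ≈ 69.20
Round up to the next whole number: n = 70 per group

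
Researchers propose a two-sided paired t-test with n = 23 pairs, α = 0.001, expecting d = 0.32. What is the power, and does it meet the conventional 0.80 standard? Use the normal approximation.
Power ≈ 0.04; the study is underpowered (power < 0.80)

Power calculation (paired t-test, normal approximation):
z_β = d · √n - z_{α/2}
z_β = 0.32 · √23 - 3.291
z_β = 0.32 · 4.796 - 3.291
z_β = -1.756

Power = Φ(z_β) = Φ(-1.756) ≈ 0.040

Effect size d = 0.32 is small by Cohen's convention (0.2/0.5/0.8).

Threshold: power ≥ 0.80 is conventionally adequate.
Power ≈ 0.04 → the study is underpowered (power < 0.80).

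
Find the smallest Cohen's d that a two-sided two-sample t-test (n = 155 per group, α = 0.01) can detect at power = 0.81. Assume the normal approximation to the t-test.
d ≈ 0.39

Minimum detectable effect (two-sample t-test, normal approximation):
d = (z_{α/2} + z_β) / √(n/2)
d = (2.576 + 0.878) / √(155/2)
d = 3.454 / 8.803
d ≈ 0.39

By Cohen's convention (0.2 small / 0.5 medium / 0.8 large): small effect.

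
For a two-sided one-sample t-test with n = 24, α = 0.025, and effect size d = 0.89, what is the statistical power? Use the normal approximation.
Power ≈ 0.98

Power calculation (one-sample t-test, normal approximation):
z_β = d · √n - z_{α/2}
z_β = 0.89 · √24 - 2.241
z_β = 0.89 · 4.899 - 2.241
z_β = 2.119

Power = Φ(z_β) = Φ(2.119) ≈ 0.983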